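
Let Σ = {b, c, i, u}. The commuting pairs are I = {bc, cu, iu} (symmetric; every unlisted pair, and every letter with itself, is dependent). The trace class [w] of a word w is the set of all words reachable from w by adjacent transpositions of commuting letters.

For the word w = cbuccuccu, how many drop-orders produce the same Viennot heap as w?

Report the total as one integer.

126

drop 0:c onto floor
drop 1:b onto floor
drop 2:u onto {1:b}
drop 3:c onto {0:c}
drop 4:c onto {3:c}
drop 5:u onto {2:u}
drop 6:c onto {4:c}
drop 7:c onto {6:c}
drop 8:u onto {5:u}
ground layer = {0:c, 1:b}
drop-orders for the pieces not yet dropped (sum over which currently-grounded one goes next):
  1 to go: {7} 1  {8} 1
  2 to go: {5,8} 1  {6,7} 1  {7,8} 2
  3 to go: {2,5,8} 1  {4,6,7} 1  {5,7,8} 3  {6,7,8} 3
  4 to go: {1,2,5,8} 1  {2,5,7,8} 4  {3,4,6,7} 1  {4,6,7,8} 4  {5,6,7,8} 6
  5 to go: {0,3,4,6,7} 1  {1,2,5,7,8} 5  {2,5,6,7,8} 10  {3,4,6,7,8} 5  {4,5,6,7,8} 10
  6 to go: {0,3,4,6,7,8} 6  {1,2,5,6,7,8} 15  {2,4,5,6,7,8} 20  {3,4,5,6,7,8} 15
  7 to go: {0,3,4,5,6,7,8} 21  {1,2,4,5,6,7,8} 35  {2,3,4,5,6,7,8} 35
  if 0:c drops first: 70 orders
  if 1:b drops first: 56 orders
heap linearizations: 126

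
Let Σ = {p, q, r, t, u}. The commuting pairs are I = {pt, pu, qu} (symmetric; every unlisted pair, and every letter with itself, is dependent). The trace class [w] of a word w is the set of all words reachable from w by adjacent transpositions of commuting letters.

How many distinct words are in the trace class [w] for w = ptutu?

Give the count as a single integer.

0(p) covers ∅
1(t) covers ∅
2(u) covers 1:t
3(t) covers 2:u
4(u) covers 3:t
floor of heap: 0:p, 1:t
completions by unplaced set U, small U first (add the entries for U minus each lowest piece of U):
  |U|=1: {0}:1  {4}:1
  |U|=2: {0,4}:2  {3,4}:1
  |U|=3: {0,3,4}:3  {2,3,4}:1
  start at 0(p): 1
  start at 1(t): 4
sum over floor = 5

5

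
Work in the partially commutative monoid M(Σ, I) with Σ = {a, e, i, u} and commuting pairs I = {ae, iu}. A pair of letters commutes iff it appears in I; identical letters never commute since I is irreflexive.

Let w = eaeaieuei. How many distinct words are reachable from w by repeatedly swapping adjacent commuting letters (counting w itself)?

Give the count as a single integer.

6

#0=e has no predecessor
#1=a has no predecessor
#2=e depends on [0:e]
#3=a depends on [1:a]
#4=i depends on [2:e, 3:a]
#5=e depends on [4:i]
#6=u depends on [5:e]
#7=e depends on [6:u]
#8=i depends on [7:e]
sources: [0:e, 1:a]
N(rest) = Σ N(rest − s) over sources s of rest; N(one piece) = 1:
  size 1 → [8]=1
  size 2 → [7,8]=1
  size 3 → [6,7,8]=1
  size 4 → [5,6,7,8]=1
  size 5 → [4,5,6,7,8]=1
  size 6 → [2,4,5,6,7,8]=1  [3,4,5,6,7,8]=1
  size 7 → [0,2,4,5,6,7,8]=1  [1,3,4,5,6,7,8]=1  [2,3,4,5,6,7,8]=2
  first=0(e) contributes 3
  first=1(a) contributes 3
|[w]| = 6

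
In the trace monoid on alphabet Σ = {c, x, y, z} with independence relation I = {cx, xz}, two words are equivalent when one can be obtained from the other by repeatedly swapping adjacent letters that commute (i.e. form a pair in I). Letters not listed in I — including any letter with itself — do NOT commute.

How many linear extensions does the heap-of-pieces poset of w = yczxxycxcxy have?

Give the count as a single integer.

36

#0=y has no predecessor
#1=c depends on [0:y]
#2=z depends on [1:c]
#3=x depends on [0:y]
#4=x depends on [3:x]
#5=y depends on [2:z, 4:x]
#6=c depends on [5:y]
#7=x depends on [5:y]
#8=c depends on [6:c]
#9=x depends on [7:x]
#10=y depends on [8:c, 9:x]
sources: [0:y]
N(rest) = Σ N(rest − s) over sources s of rest; N(one piece) = 1:
  size 1 → [10]=1
  size 2 → [8,10]=1  [9,10]=1
  size 3 → [6,8,10]=1  [7,9,10]=1  [8,9,10]=2
  size 4 → [6,8,9,10]=3  [7,8,9,10]=3
  size 5 → [6,7,8,9,10]=6
  size 6 → [5,6,7,8,9,10]=6
  size 7 → [2,5,6,7,8,9,10]=6  [4,5,6,7,8,9,10]=6
  size 8 → [1,2,5,6,7,8,9,10]=6  [2,4,5,6,7,8,9,10]=12  [3,4,5,6,7,8,9,10]=6
  size 9 → [1,2,4,5,6,7,8,9,10]=18  [2,3,4,5,6,7,8,9,10]=18
  first=0(y) contributes 36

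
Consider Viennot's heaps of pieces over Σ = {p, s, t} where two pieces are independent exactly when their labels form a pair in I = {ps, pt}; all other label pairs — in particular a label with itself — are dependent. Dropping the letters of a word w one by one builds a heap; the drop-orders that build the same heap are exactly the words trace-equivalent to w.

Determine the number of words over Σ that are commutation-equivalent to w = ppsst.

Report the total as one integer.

0(p) covers ∅
1(p) covers 0:p
2(s) covers ∅
3(s) covers 2:s
4(t) covers 3:s
floor of heap: 0:p, 2:s
completions by unplaced set U, small U first (add the entries for U minus each lowest piece of U):
  |U|=1: {1}:1  {4}:1
  |U|=2: {0,1}:1  {1,4}:2  {3,4}:1
  |U|=3: {0,1,4}:3  {1,3,4}:3  {2,3,4}:1
  start at 0(p): 4
  start at 2(s): 6
sum over floor = 10

10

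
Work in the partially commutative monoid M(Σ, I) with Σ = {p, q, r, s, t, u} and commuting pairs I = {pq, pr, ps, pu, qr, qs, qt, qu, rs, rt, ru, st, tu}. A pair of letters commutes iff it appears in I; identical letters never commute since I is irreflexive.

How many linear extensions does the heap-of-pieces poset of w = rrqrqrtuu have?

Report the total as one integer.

#0=r has no predecessor
#1=r depends on [0:r]
#2=q has no predecessor
#3=r depends on [1:r]
#4=q depends on [2:q]
#5=r depends on [3:r]
#6=t has no predecessor
#7=u has no predecessor
#8=u depends on [7:u]
sources: [0:r, 2:q, 6:t, 7:u]
N(rest) = Σ N(rest − s) over sources s of rest; N(one piece) = 1:
  size 1 → [4]=1  [5]=1  [6]=1  [8]=1
  size 2 → [2,4]=1  [3,5]=1  [4,5]=2  [4,6]=2  [4,8]=2  [5,6]=2  [5,8]=2  [6,8]=2  [7,8]=1
  size 3 → [1,3,5]=1  [2,4,5]=3  [2,4,6]=3  [2,4,8]=3  [3,4,5]=3  [3,5,6]=3  [3,5,8]=3  [4,5,6]=6  [4,5,8]=6  [4,6,8]=6  [4,7,8]=3  [5,6,8]=6  [5,7,8]=3  [6,7,8]=3
  size 4 → [0,1,3,5]=1  [1,3,4,5]=4  [1,3,5,6]=4  [1,3,5,8]=4  [2,3,4,5]=6  [2,4,5,6]=12  [2,4,5,8]=12  [2,4,6,8]=12  [2,4,7,8]=6  [3,4,5,6]=12  [3,4,5,8]=12  [3,5,6,8]=12  [3,5,7,8]=6  [4,5,6,8]=24  [4,5,7,8]=12  [4,6,7,8]=12  [5,6,7,8]=12
  size 5 → [0,1,3,4,5]=5  [0,1,3,5,6]=5  [0,1,3,5,8]=5  [1,2,3,4,5]=10  [1,3,4,5,6]=20  [1,3,4,5,8]=20  [1,3,5,6,8]=20  [1,3,5,7,8]=10  [2,3,4,5,6]=30  [2,3,4,5,8]=30  [2,4,5,6,8]=60  [2,4,5,7,8]=30  [2,4,6,7,8]=30  [3,4,5,6,8]=60  [3,4,5,7,8]=30  [3,5,6,7,8]=30  [4,5,6,7,8]=60
  size 6 → [0,1,2,3,4,5]=15  [0,1,3,4,5,6]=30  [0,1,3,4,5,8]=30  [0,1,3,5,6,8]=30  [0,1,3,5,7,8]=15  [1,2,3,4,5,6]=60  [1,2,3,4,5,8]=60  [1,3,4,5,6,8]=120  [1,3,4,5,7,8]=60  [1,3,5,6,7,8]=60  [2,3,4,5,6,8]=180  [2,3,4,5,7,8]=90  [2,4,5,6,7,8]=180  [3,4,5,6,7,8]=180
  size 7 → [0,1,2,3,4,5,6]=105  [0,1,2,3,4,5,8]=105  [0,1,3,4,5,6,8]=210  [0,1,3,4,5,7,8]=105  [0,1,3,5,6,7,8]=105  [1,2,3,4,5,6,8]=420  [1,2,3,4,5,7,8]=210  [1,3,4,5,6,7,8]=420  [2,3,4,5,6,7,8]=630
  first=0(r) contributes 1680
  first=2(q) contributes 840
  first=6(t) contributes 420
  first=7(u) contributes 840
|[w]| = 3780

3780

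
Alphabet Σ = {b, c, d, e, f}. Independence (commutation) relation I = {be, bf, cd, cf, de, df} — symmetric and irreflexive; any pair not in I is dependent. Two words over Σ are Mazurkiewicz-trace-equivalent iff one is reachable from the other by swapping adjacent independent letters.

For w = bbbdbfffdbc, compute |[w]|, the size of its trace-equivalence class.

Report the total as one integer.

165

#0=b has no predecessor
#1=b depends on [0:b]
#2=b depends on [1:b]
#3=d depends on [2:b]
#4=b depends on [3:d]
#5=f has no predecessor
#6=f depends on [5:f]
#7=f depends on [6:f]
#8=d depends on [4:b]
#9=b depends on [8:d]
#10=c depends on [9:b]
sources: [0:b, 5:f]
N(rest) = Σ N(rest − s) over sources s of rest; N(one piece) = 1:
  size 1 → [7]=1  [10]=1
  size 2 → [6,7]=1  [7,10]=2  [9,10]=1
  size 3 → [5,6,7]=1  [6,7,10]=3  [7,9,10]=3  [8,9,10]=1
  size 4 → [4,8,9,10]=1  [5,6,7,10]=4  [6,7,9,10]=6  [7,8,9,10]=4
  size 5 → [3,4,8,9,10]=1  [4,7,8,9,10]=5  [5,6,7,9,10]=10  [6,7,8,9,10]=10
  size 6 → [2,3,4,8,9,10]=1  [3,4,7,8,9,10]=6  [4,6,7,8,9,10]=15  [5,6,7,8,9,10]=20
  size 7 → [1,2,3,4,8,9,10]=1  [2,3,4,7,8,9,10]=7  [3,4,6,7,8,9,10]=21  [4,5,6,7,8,9,10]=35
  size 8 → [0,1,2,3,4,8,9,10]=1  [1,2,3,4,7,8,9,10]=8  [2,3,4,6,7,8,9,10]=28  [3,4,5,6,7,8,9,10]=56
  size 9 → [0,1,2,3,4,7,8,9,10]=9  [1,2,3,4,6,7,8,9,10]=36  [2,3,4,5,6,7,8,9,10]=84
  first=0(b) contributes 120
  first=5(f) contributes 45
|[w]| = 165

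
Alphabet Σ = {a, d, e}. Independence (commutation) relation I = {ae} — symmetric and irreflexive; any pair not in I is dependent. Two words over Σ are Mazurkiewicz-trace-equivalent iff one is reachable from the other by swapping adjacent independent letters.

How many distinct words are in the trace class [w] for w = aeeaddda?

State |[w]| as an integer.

6

piece 0:a — minimal
piece 1:e — minimal
piece 2:e rests on {1:e}
piece 3:a rests on {0:a}
piece 4:d rests on {2:e, 3:a}
piece 5:d rests on {4:d}
piece 6:d rests on {5:d}
piece 7:a rests on {6:d}
minimal pieces: {0:a, 1:e}
ways to finish when only these pieces remain (= sum over removing one remaining piece with nothing left below it):
  1 left: {7}→1
  2 left: {6,7}→1
  3 left: {5,6,7}→1
  4 left: {4,5,6,7}→1
  5 left: {2,4,5,6,7}→1  {3,4,5,6,7}→1
  6 left: {0,3,4,5,6,7}→1  {1,2,4,5,6,7}→1  {2,3,4,5,6,7}→2
  placing 0:a first → 3 extensions
  placing 1:e first → 3 extensions
total linear extensions = 6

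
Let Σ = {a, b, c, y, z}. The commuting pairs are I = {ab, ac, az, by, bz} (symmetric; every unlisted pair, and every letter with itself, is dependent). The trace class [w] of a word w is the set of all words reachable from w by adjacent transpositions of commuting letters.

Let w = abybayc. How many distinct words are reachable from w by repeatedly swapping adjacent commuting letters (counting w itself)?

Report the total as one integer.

0(a) covers ∅
1(b) covers ∅
2(y) covers 0:a
3(b) covers 1:b
4(a) covers 2:y
5(y) covers 4:a
6(c) covers 3:b, 5:y
floor of heap: 0:a, 1:b
completions by unplaced set U, small U first (add the entries for U minus each lowest piece of U):
  |U|=1: {6}:1
  |U|=2: {3,6}:1  {5,6}:1
  |U|=3: {1,3,6}:1  {3,5,6}:2  {4,5,6}:1
  |U|=4: {1,3,5,6}:3  {2,4,5,6}:1  {3,4,5,6}:3
  |U|=5: {0,2,4,5,6}:1  {1,3,4,5,6}:6  {2,3,4,5,6}:4
  start at 0(a): 10
  start at 1(b): 5
sum over floor = 15

15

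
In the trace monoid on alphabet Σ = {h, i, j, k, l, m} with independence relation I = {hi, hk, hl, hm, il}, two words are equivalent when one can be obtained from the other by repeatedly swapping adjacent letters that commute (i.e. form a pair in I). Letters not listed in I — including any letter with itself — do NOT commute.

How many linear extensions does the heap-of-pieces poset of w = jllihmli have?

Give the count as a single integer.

piece 0:j — minimal
piece 1:l rests on {0:j}
piece 2:l rests on {1:l}
piece 3:i rests on {0:j}
piece 4:h rests on {0:j}
piece 5:m rests on {2:l, 3:i}
piece 6:l rests on {5:m}
piece 7:i rests on {5:m}
minimal pieces: {0:j}
ways to finish when only these pieces remain (= sum over removing one remaining piece with nothing left below it):
  1 left: {4}→1  {6}→1  {7}→1
  2 left: {4,6}→2  {4,7}→2  {6,7}→2
  3 left: {4,6,7}→6  {5,6,7}→2
  4 left: {2,5,6,7}→2  {3,5,6,7}→2  {4,5,6,7}→8
  5 left: {1,2,5,6,7}→2  {2,3,5,6,7}→4  {2,4,5,6,7}→10  {3,4,5,6,7}→10
  6 left: {1,2,3,5,6,7}→6  {1,2,4,5,6,7}→12  {2,3,4,5,6,7}→24
  placing 0:j first → 42 extensions

42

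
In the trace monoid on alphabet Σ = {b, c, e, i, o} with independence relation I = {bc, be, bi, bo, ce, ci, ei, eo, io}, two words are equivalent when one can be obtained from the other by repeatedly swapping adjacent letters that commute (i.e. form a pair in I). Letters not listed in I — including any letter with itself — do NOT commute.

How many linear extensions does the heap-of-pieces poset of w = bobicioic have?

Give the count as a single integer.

1260

#0=b has no predecessor
#1=o has no predecessor
#2=b depends on [0:b]
#3=i has no predecessor
#4=c depends on [1:o]
#5=i depends on [3:i]
#6=o depends on [4:c]
#7=i depends on [5:i]
#8=c depends on [6:o]
sources: [0:b, 1:o, 3:i]
N(rest) = Σ N(rest − s) over sources s of rest; N(one piece) = 1:
  size 1 → [2]=1  [7]=1  [8]=1
  size 2 → [0,2]=1  [2,7]=2  [2,8]=2  [5,7]=1  [6,8]=1  [7,8]=2
  size 3 → [0,2,7]=3  [0,2,8]=3  [2,5,7]=3  [2,6,8]=3  [2,7,8]=6  [3,5,7]=1  [4,6,8]=1  [5,7,8]=3  [6,7,8]=3
  size 4 → [0,2,5,7]=6  [0,2,6,8]=6  [0,2,7,8]=12  [1,4,6,8]=1  [2,3,5,7]=4  [2,4,6,8]=4  [2,5,7,8]=12  [2,6,7,8]=12  [3,5,7,8]=4  [4,6,7,8]=4  [5,6,7,8]=6
  size 5 → [0,2,3,5,7]=10  [0,2,4,6,8]=10  [0,2,5,7,8]=30  [0,2,6,7,8]=30  [1,2,4,6,8]=5  [1,4,6,7,8]=5  [2,3,5,7,8]=20  [2,4,6,7,8]=20  [2,5,6,7,8]=30  [3,5,6,7,8]=10  [4,5,6,7,8]=10
  size 6 → [0,1,2,4,6,8]=15  [0,2,3,5,7,8]=60  [0,2,4,6,7,8]=60  [0,2,5,6,7,8]=90  [1,2,4,6,7,8]=30  [1,4,5,6,7,8]=15  [2,3,5,6,7,8]=60  [2,4,5,6,7,8]=60  [3,4,5,6,7,8]=20
  size 7 → [0,1,2,4,6,7,8]=105  [0,2,3,5,6,7,8]=210  [0,2,4,5,6,7,8]=210  [1,2,4,5,6,7,8]=105  [1,3,4,5,6,7,8]=35  [2,3,4,5,6,7,8]=140
  first=0(b) contributes 280
  first=1(o) contributes 560
  first=3(i) contributes 420
|[w]| = 1260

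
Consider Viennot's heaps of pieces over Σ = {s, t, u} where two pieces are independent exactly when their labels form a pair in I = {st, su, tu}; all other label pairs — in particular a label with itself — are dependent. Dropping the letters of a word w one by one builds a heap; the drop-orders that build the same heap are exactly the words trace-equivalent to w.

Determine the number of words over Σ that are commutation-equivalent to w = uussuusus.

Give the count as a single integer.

126

drop 0:u onto floor
drop 1:u onto {0:u}
drop 2:s onto floor
drop 3:s onto {2:s}
drop 4:u onto {1:u}
drop 5:u onto {4:u}
drop 6:s onto {3:s}
drop 7:u onto {5:u}
drop 8:s onto {6:s}
ground layer = {0:u, 2:s}
drop-orders for the pieces not yet dropped (sum over which currently-grounded one goes next):
  1 to go: {7} 1  {8} 1
  2 to go: {5,7} 1  {6,8} 1  {7,8} 2
  3 to go: {3,6,8} 1  {4,5,7} 1  {5,7,8} 3  {6,7,8} 3
  4 to go: {1,4,5,7} 1  {2,3,6,8} 1  {3,6,7,8} 4  {4,5,7,8} 4  {5,6,7,8} 6
  5 to go: {0,1,4,5,7} 1  {1,4,5,7,8} 5  {2,3,6,7,8} 5  {3,5,6,7,8} 10  {4,5,6,7,8} 10
  6 to go: {0,1,4,5,7,8} 6  {1,4,5,6,7,8} 15  {2,3,5,6,7,8} 15  {3,4,5,6,7,8} 20
  7 to go: {0,1,4,5,6,7,8} 21  {1,3,4,5,6,7,8} 35  {2,3,4,5,6,7,8} 35
  if 0:u drops first: 70 orders
  if 2:s drops first: 56 orders
heap linearizations: 126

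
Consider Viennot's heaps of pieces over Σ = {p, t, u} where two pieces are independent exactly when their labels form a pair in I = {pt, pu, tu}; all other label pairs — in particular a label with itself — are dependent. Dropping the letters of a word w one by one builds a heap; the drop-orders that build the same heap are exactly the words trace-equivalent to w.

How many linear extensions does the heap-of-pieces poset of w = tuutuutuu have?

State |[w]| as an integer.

drop 0:t onto floor
drop 1:u onto floor
drop 2:u onto {1:u}
drop 3:t onto {0:t}
drop 4:u onto {2:u}
drop 5:u onto {4:u}
drop 6:t onto {3:t}
drop 7:u onto {5:u}
drop 8:u onto {7:u}
ground layer = {0:t, 1:u}
drop-orders for the pieces not yet dropped (sum over which currently-grounded one goes next):
  1 to go: {6} 1  {8} 1
  2 to go: {3,6} 1  {6,8} 2  {7,8} 1
  3 to go: {0,3,6} 1  {3,6,8} 3  {5,7,8} 1  {6,7,8} 3
  4 to go: {0,3,6,8} 4  {3,6,7,8} 6  {4,5,7,8} 1  {5,6,7,8} 4
  5 to go: {0,3,6,7,8} 10  {2,4,5,7,8} 1  {3,5,6,7,8} 10  {4,5,6,7,8} 5
  6 to go: {0,3,5,6,7,8} 20  {1,2,4,5,7,8} 1  {2,4,5,6,7,8} 6  {3,4,5,6,7,8} 15
  7 to go: {0,3,4,5,6,7,8} 35  {1,2,4,5,6,7,8} 7  {2,3,4,5,6,7,8} 21
  if 0:t drops first: 28 orders
  if 1:u drops first: 56 orders
heap linearizations: 84

84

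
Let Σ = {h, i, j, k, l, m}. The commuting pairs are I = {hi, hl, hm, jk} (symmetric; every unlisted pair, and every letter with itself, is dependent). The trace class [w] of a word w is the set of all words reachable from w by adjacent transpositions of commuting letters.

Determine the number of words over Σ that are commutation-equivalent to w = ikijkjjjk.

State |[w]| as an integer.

15

drop 0:i onto floor
drop 1:k onto {0:i}
drop 2:i onto {1:k}
drop 3:j onto {2:i}
drop 4:k onto {2:i}
drop 5:j onto {3:j}
drop 6:j onto {5:j}
drop 7:j onto {6:j}
drop 8:k onto {4:k}
ground layer = {0:i}
drop-orders for the pieces not yet dropped (sum over which currently-grounded one goes next):
  1 to go: {7} 1  {8} 1
  2 to go: {4,8} 1  {6,7} 1  {7,8} 2
  3 to go: {4,7,8} 3  {5,6,7} 1  {6,7,8} 3
  4 to go: {3,5,6,7} 1  {4,6,7,8} 6  {5,6,7,8} 4
  5 to go: {3,5,6,7,8} 5  {4,5,6,7,8} 10
  6 to go: {3,4,5,6,7,8} 15
  7 to go: {2,3,4,5,6,7,8} 15
  if 0:i drops first: 15 orders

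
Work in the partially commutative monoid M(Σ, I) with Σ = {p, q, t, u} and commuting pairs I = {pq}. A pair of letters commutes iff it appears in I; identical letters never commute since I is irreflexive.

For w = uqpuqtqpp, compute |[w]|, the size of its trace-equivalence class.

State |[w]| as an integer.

piece 0:u — minimal
piece 1:q rests on {0:u}
piece 2:p rests on {0:u}
piece 3:u rests on {1:q, 2:p}
piece 4:q rests on {3:u}
piece 5:t rests on {4:q}
piece 6:q rests on {5:t}
piece 7:p rests on {5:t}
piece 8:p rests on {7:p}
minimal pieces: {0:u}
ways to finish when only these pieces remain (= sum over removing one remaining piece with nothing left below it):
  1 left: {6}→1  {8}→1
  2 left: {6,8}→2  {7,8}→1
  3 left: {6,7,8}→3
  4 left: {5,6,7,8}→3
  5 left: {4,5,6,7,8}→3
  6 left: {3,4,5,6,7,8}→3
  7 left: {1,3,4,5,6,7,8}→3  {2,3,4,5,6,7,8}→3
  placing 0:u first → 6 extensions

6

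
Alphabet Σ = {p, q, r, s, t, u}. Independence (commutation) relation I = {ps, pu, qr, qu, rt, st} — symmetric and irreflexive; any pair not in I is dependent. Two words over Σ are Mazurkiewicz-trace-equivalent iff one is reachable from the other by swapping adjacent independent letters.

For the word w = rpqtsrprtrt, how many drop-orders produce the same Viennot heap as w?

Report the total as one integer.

drop 0:r onto floor
drop 1:p onto {0:r}
drop 2:q onto {1:p}
drop 3:t onto {2:q}
drop 4:s onto {2:q}
drop 5:r onto {4:s}
drop 6:p onto {3:t, 5:r}
drop 7:r onto {6:p}
drop 8:t onto {6:p}
drop 9:r onto {7:r}
drop 10:t onto {8:t}
ground layer = {0:r}
drop-orders for the pieces not yet dropped (sum over which currently-grounded one goes next):
  1 to go: {9} 1  {10} 1
  2 to go: {7,9} 1  {8,10} 1  {9,10} 2
  3 to go: {7,9,10} 3  {8,9,10} 3
  4 to go: {7,8,9,10} 6
  5 to go: {6,7,8,9,10} 6
  6 to go: {3,6,7,8,9,10} 6  {5,6,7,8,9,10} 6
  7 to go: {3,5,6,7,8,9,10} 12  {4,5,6,7,8,9,10} 6
  8 to go: {3,4,5,6,7,8,9,10} 18
  9 to go: {2,3,4,5,6,7,8,9,10} 18
  if 0:r drops first: 18 orders

18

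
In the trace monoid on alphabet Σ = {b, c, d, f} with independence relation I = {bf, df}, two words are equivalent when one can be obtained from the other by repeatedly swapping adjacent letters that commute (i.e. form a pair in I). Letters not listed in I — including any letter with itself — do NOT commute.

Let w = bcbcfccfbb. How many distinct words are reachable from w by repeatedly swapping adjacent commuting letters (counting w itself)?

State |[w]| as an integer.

#0=b has no predecessor
#1=c depends on [0:b]
#2=b depends on [1:c]
#3=c depends on [2:b]
#4=f depends on [3:c]
#5=c depends on [4:f]
#6=c depends on [5:c]
#7=f depends on [6:c]
#8=b depends on [6:c]
#9=b depends on [8:b]
sources: [0:b]
N(rest) = Σ N(rest − s) over sources s of rest; N(one piece) = 1:
  size 1 → [7]=1  [9]=1
  size 2 → [7,9]=2  [8,9]=1
  size 3 → [7,8,9]=3
  size 4 → [6,7,8,9]=3
  size 5 → [5,6,7,8,9]=3
  size 6 → [4,5,6,7,8,9]=3
  size 7 → [3,4,5,6,7,8,9]=3
  size 8 → [2,3,4,5,6,7,8,9]=3
  first=0(b) contributes 3

3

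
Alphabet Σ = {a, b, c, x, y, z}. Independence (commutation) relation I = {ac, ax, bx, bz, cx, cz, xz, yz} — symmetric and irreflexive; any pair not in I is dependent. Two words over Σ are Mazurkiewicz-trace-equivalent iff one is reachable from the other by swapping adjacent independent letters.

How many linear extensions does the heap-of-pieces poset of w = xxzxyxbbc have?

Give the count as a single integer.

drop 0:x onto floor
drop 1:x onto {0:x}
drop 2:z onto floor
drop 3:x onto {1:x}
drop 4:y onto {3:x}
drop 5:x onto {4:y}
drop 6:b onto {4:y}
drop 7:b onto {6:b}
drop 8:c onto {7:b}
ground layer = {0:x, 2:z}
drop-orders for the pieces not yet dropped (sum over which currently-grounded one goes next):
  1 to go: {2} 1  {5} 1  {8} 1
  2 to go: {2,5} 2  {2,8} 2  {5,8} 2  {7,8} 1
  3 to go: {2,5,8} 6  {2,7,8} 3  {5,7,8} 3  {6,7,8} 1
  4 to go: {2,5,7,8} 12  {2,6,7,8} 4  {5,6,7,8} 4
  5 to go: {2,5,6,7,8} 20  {4,5,6,7,8} 4
  6 to go: {2,4,5,6,7,8} 24  {3,4,5,6,7,8} 4
  7 to go: {1,3,4,5,6,7,8} 4  {2,3,4,5,6,7,8} 28
  if 0:x drops first: 32 orders
  if 2:z drops first: 4 orders
heap linearizations: 36

36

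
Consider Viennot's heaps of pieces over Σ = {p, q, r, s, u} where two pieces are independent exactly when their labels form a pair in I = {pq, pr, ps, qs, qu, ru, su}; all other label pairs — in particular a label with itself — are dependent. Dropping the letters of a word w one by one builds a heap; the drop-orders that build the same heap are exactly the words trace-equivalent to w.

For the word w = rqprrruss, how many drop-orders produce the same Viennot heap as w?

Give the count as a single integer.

36

drop 0:r onto floor
drop 1:q onto {0:r}
drop 2:p onto floor
drop 3:r onto {1:q}
drop 4:r onto {3:r}
drop 5:r onto {4:r}
drop 6:u onto {2:p}
drop 7:s onto {5:r}
drop 8:s onto {7:s}
ground layer = {0:r, 2:p}
drop-orders for the pieces not yet dropped (sum over which currently-grounded one goes next):
  1 to go: {6} 1  {8} 1
  2 to go: {2,6} 1  {6,8} 2  {7,8} 1
  3 to go: {2,6,8} 3  {5,7,8} 1  {6,7,8} 3
  4 to go: {2,6,7,8} 6  {4,5,7,8} 1  {5,6,7,8} 4
  5 to go: {2,5,6,7,8} 10  {3,4,5,7,8} 1  {4,5,6,7,8} 5
  6 to go: {1,3,4,5,7,8} 1  {2,4,5,6,7,8} 15  {3,4,5,6,7,8} 6
  7 to go: {0,1,3,4,5,7,8} 1  {1,3,4,5,6,7,8} 7  {2,3,4,5,6,7,8} 21
  if 0:r drops first: 28 orders
  if 2:p drops first: 8 orders
heap linearizations: 36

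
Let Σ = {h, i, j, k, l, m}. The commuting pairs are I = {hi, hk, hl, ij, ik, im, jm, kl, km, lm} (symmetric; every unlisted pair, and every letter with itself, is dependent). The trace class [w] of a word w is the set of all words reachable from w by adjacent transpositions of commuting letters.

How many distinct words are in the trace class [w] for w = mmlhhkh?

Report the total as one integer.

0(m) covers ∅
1(m) covers 0:m
2(l) covers ∅
3(h) covers 1:m
4(h) covers 3:h
5(k) covers ∅
6(h) covers 4:h
floor of heap: 0:m, 2:l, 5:k
completions by unplaced set U, small U first (add the entries for U minus each lowest piece of U):
  |U|=1: {2}:1  {5}:1  {6}:1
  |U|=2: {2,5}:2  {2,6}:2  {4,6}:1  {5,6}:2
  |U|=3: {2,4,6}:3  {2,5,6}:6  {3,4,6}:1  {4,5,6}:3
  |U|=4: {1,3,4,6}:1  {2,3,4,6}:4  {2,4,5,6}:12  {3,4,5,6}:4
  |U|=5: {0,1,3,4,6}:1  {1,2,3,4,6}:5  {1,3,4,5,6}:5  {2,3,4,5,6}:20
  start at 0(m): 30
  start at 2(l): 6
  start at 5(k): 6
sum over floor = 42

42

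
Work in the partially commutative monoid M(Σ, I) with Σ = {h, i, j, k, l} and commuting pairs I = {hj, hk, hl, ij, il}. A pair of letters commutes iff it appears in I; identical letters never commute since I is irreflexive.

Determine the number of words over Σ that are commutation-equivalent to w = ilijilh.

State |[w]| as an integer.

35

0(i) covers ∅
1(l) covers ∅
2(i) covers 0:i
3(j) covers 1:l
4(i) covers 2:i
5(l) covers 3:j
6(h) covers 4:i
floor of heap: 0:i, 1:l
completions by unplaced set U, small U first (add the entries for U minus each lowest piece of U):
  |U|=1: {5}:1  {6}:1
  |U|=2: {3,5}:1  {4,6}:1  {5,6}:2
  |U|=3: {1,3,5}:1  {2,4,6}:1  {3,5,6}:3  {4,5,6}:3
  |U|=4: {0,2,4,6}:1  {1,3,5,6}:4  {2,4,5,6}:4  {3,4,5,6}:6
  |U|=5: {0,2,4,5,6}:5  {1,3,4,5,6}:10  {2,3,4,5,6}:10
  start at 0(i): 20
  start at 1(l): 15
sum over floor = 35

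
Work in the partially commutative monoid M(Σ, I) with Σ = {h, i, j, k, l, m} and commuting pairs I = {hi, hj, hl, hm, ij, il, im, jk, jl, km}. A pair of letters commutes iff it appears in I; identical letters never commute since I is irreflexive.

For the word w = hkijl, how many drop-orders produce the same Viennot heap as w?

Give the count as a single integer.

10

0(h) covers ∅
1(k) covers 0:h
2(i) covers 1:k
3(j) covers ∅
4(l) covers 1:k
floor of heap: 0:h, 3:j
completions by unplaced set U, small U first (add the entries for U minus each lowest piece of U):
  |U|=1: {2}:1  {3}:1  {4}:1
  |U|=2: {2,3}:2  {2,4}:2  {3,4}:2
  |U|=3: {1,2,4}:2  {2,3,4}:6
  start at 0(h): 8
  start at 3(j): 2
sum over floor = 10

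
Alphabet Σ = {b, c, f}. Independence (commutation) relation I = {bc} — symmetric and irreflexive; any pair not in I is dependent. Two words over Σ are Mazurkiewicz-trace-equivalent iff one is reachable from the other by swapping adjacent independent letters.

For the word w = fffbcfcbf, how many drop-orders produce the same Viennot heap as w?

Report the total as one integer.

piece 0:f — minimal
piece 1:f rests on {0:f}
piece 2:f rests on {1:f}
piece 3:b rests on {2:f}
piece 4:c rests on {2:f}
piece 5:f rests on {3:b, 4:c}
piece 6:c rests on {5:f}
piece 7:b rests on {5:f}
piece 8:f rests on {6:c, 7:b}
minimal pieces: {0:f}
ways to finish when only these pieces remain (= sum over removing one remaining piece with nothing left below it):
  1 left: {8}→1
  2 left: {6,8}→1  {7,8}→1
  3 left: {6,7,8}→2
  4 left: {5,6,7,8}→2
  5 left: {3,5,6,7,8}→2  {4,5,6,7,8}→2
  6 left: {3,4,5,6,7,8}→4
  7 left: {2,3,4,5,6,7,8}→4
  placing 0:f first → 4 extensions

4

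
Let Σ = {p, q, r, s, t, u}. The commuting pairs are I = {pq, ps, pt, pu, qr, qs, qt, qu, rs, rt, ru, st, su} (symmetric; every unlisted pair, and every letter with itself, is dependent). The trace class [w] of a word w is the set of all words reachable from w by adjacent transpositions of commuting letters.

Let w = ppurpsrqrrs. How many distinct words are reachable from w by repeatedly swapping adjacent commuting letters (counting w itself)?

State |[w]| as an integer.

3960

piece 0:p — minimal
piece 1:p rests on {0:p}
piece 2:u — minimal
piece 3:r rests on {1:p}
piece 4:p rests on {3:r}
piece 5:s — minimal
piece 6:r rests on {4:p}
piece 7:q — minimal
piece 8:r rests on {6:r}
piece 9:r rests on {8:r}
piece 10:s rests on {5:s}
minimal pieces: {0:p, 2:u, 5:s, 7:q}
ways to finish when only these pieces remain (= sum over removing one remaining piece with nothing left below it):
  1 left: {2}→1  {7}→1  {9}→1  {10}→1
  2 left: {2,7}→2  {2,9}→2  {2,10}→2  {5,10}→1  {7,9}→2  {7,10}→2  {8,9}→1  {9,10}→2
  3 left: {2,5,10}→3  {2,7,9}→6  {2,7,10}→6  {2,8,9}→3  {2,9,10}→6  {5,7,10}→3  {5,9,10}→3  {6,8,9}→1  {7,8,9}→3  {7,9,10}→6  {8,9,10}→3
  4 left: {2,5,7,10}→12  {2,5,9,10}→12  {2,6,8,9}→4  {2,7,8,9}→12  {2,7,9,10}→24  {2,8,9,10}→12  {4,6,8,9}→1  {5,7,9,10}→12  {5,8,9,10}→6  {6,7,8,9}→4  {6,8,9,10}→4  {7,8,9,10}→12
  5 left: {2,4,6,8,9}→5  {2,5,7,9,10}→60  {2,5,8,9,10}→30  {2,6,7,8,9}→20  {2,6,8,9,10}→20  {2,7,8,9,10}→60  {3,4,6,8,9}→1  {4,6,7,8,9}→5  {4,6,8,9,10}→5  {5,6,8,9,10}→10  {5,7,8,9,10}→30  {6,7,8,9,10}→20
  6 left: {1,3,4,6,8,9}→1  {2,3,4,6,8,9}→6  {2,4,6,7,8,9}→30  {2,4,6,8,9,10}→30  {2,5,6,8,9,10}→60  {2,5,7,8,9,10}→180  {2,6,7,8,9,10}→120  {3,4,6,7,8,9}→6  {3,4,6,8,9,10}→6  {4,5,6,8,9,10}→15  {4,6,7,8,9,10}→30  {5,6,7,8,9,10}→60
  7 left: {0,1,3,4,6,8,9}→1  {1,2,3,4,6,8,9}→7  {1,3,4,6,7,8,9}→7  {1,3,4,6,8,9,10}→7  {2,3,4,6,7,8,9}→42  {2,3,4,6,8,9,10}→42  {2,4,5,6,8,9,10}→105  {2,4,6,7,8,9,10}→210  {2,5,6,7,8,9,10}→420  {3,4,5,6,8,9,10}→21  {3,4,6,7,8,9,10}→42  {4,5,6,7,8,9,10}→105
  8 left: {0,1,2,3,4,6,8,9}→8  {0,1,3,4,6,7,8,9}→8  {0,1,3,4,6,8,9,10}→8  {1,2,3,4,6,7,8,9}→56  {1,2,3,4,6,8,9,10}→56  {1,3,4,5,6,8,9,10}→28  {1,3,4,6,7,8,9,10}→56  {2,3,4,5,6,8,9,10}→168  {2,3,4,6,7,8,9,10}→336  {2,4,5,6,7,8,9,10}→840  {3,4,5,6,7,8,9,10}→168
  9 left: {0,1,2,3,4,6,7,8,9}→72  {0,1,2,3,4,6,8,9,10}→72  {0,1,3,4,5,6,8,9,10}→36  {0,1,3,4,6,7,8,9,10}→72  {1,2,3,4,5,6,8,9,10}→252  {1,2,3,4,6,7,8,9,10}→504  {1,3,4,5,6,7,8,9,10}→252  {2,3,4,5,6,7,8,9,10}→1512
  placing 0:p first → 2520 extensions
  placing 2:u first → 360 extensions
  placing 5:s first → 720 extensions
  placing 7:q first → 360 extensions
total linear extensions = 3960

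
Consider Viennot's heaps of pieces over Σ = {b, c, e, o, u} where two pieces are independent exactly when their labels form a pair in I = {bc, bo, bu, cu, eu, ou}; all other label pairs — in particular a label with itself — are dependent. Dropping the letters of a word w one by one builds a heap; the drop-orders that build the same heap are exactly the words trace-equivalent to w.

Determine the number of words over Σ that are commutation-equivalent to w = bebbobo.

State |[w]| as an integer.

10

piece 0:b — minimal
piece 1:e rests on {0:b}
piece 2:b rests on {1:e}
piece 3:b rests on {2:b}
piece 4:o rests on {1:e}
piece 5:b rests on {3:b}
piece 6:o rests on {4:o}
minimal pieces: {0:b}
ways to finish when only these pieces remain (= sum over removing one remaining piece with nothing left below it):
  1 left: {5}→1  {6}→1
  2 left: {3,5}→1  {4,6}→1  {5,6}→2
  3 left: {2,3,5}→1  {3,5,6}→3  {4,5,6}→3
  4 left: {2,3,5,6}→4  {3,4,5,6}→6
  5 left: {2,3,4,5,6}→10
  placing 0:b first → 10 extensions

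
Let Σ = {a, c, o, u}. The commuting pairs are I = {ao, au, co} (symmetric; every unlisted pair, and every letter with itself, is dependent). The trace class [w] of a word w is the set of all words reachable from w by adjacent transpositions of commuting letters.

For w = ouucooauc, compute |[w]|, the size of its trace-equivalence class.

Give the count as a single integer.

piece 0:o — minimal
piece 1:u rests on {0:o}
piece 2:u rests on {1:u}
piece 3:c rests on {2:u}
piece 4:o rests on {2:u}
piece 5:o rests on {4:o}
piece 6:a rests on {3:c}
piece 7:u rests on {3:c, 5:o}
piece 8:c rests on {6:a, 7:u}
minimal pieces: {0:o}
ways to finish when only these pieces remain (= sum over removing one remaining piece with nothing left below it):
  1 left: {8}→1
  2 left: {6,8}→1  {7,8}→1
  3 left: {5,7,8}→1  {6,7,8}→2
  4 left: {3,6,7,8}→2  {4,5,7,8}→1  {5,6,7,8}→3
  5 left: {3,5,6,7,8}→5  {4,5,6,7,8}→4
  6 left: {3,4,5,6,7,8}→9
  7 left: {2,3,4,5,6,7,8}→9
  placing 0:o first → 9 extensions

9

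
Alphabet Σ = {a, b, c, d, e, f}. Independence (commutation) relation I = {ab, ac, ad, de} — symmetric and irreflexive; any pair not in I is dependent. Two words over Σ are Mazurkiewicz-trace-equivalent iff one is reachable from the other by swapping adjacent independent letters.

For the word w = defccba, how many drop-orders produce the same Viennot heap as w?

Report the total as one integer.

8

piece 0:d — minimal
piece 1:e — minimal
piece 2:f rests on {0:d, 1:e}
piece 3:c rests on {2:f}
piece 4:c rests on {3:c}
piece 5:b rests on {4:c}
piece 6:a rests on {2:f}
minimal pieces: {0:d, 1:e}
ways to finish when only these pieces remain (= sum over removing one remaining piece with nothing left below it):
  1 left: {5}→1  {6}→1
  2 left: {4,5}→1  {5,6}→2
  3 left: {3,4,5}→1  {4,5,6}→3
  4 left: {3,4,5,6}→4
  5 left: {2,3,4,5,6}→4
  placing 0:d first → 4 extensions
  placing 1:e first → 4 extensions
total linear extensions = 8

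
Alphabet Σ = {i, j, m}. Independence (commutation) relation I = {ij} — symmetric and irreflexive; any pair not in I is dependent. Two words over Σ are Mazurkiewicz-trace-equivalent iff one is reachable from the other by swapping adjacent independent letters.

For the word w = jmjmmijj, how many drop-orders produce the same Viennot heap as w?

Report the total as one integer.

3

#0=j has no predecessor
#1=m depends on [0:j]
#2=j depends on [1:m]
#3=m depends on [2:j]
#4=m depends on [3:m]
#5=i depends on [4:m]
#6=j depends on [4:m]
#7=j depends on [6:j]
sources: [0:j]
N(rest) = Σ N(rest − s) over sources s of rest; N(one piece) = 1:
  size 1 → [5]=1  [7]=1
  size 2 → [5,7]=2  [6,7]=1
  size 3 → [5,6,7]=3
  size 4 → [4,5,6,7]=3
  size 5 → [3,4,5,6,7]=3
  size 6 → [2,3,4,5,6,7]=3
  first=0(j) contributes 3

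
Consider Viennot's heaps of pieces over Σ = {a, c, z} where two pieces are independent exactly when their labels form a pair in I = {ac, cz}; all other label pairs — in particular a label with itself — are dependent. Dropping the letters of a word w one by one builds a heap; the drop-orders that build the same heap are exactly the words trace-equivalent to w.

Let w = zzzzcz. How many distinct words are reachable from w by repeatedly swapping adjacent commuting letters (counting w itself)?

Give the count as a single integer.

6

piece 0:z — minimal
piece 1:z rests on {0:z}
piece 2:z rests on {1:z}
piece 3:z rests on {2:z}
piece 4:c — minimal
piece 5:z rests on {3:z}
minimal pieces: {0:z, 4:c}
ways to finish when only these pieces remain (= sum over removing one remaining piece with nothing left below it):
  1 left: {4}→1  {5}→1
  2 left: {3,5}→1  {4,5}→2
  3 left: {2,3,5}→1  {3,4,5}→3
  4 left: {1,2,3,5}→1  {2,3,4,5}→4
  placing 0:z first → 5 extensions
  placing 4:c first → 1 extensions
total linear extensions = 6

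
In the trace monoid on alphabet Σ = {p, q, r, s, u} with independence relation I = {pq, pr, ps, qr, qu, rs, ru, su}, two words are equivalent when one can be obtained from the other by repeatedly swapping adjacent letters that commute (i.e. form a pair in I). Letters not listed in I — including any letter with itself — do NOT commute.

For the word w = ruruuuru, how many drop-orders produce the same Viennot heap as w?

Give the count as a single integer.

piece 0:r — minimal
piece 1:u — minimal
piece 2:r rests on {0:r}
piece 3:u rests on {1:u}
piece 4:u rests on {3:u}
piece 5:u rests on {4:u}
piece 6:r rests on {2:r}
piece 7:u rests on {5:u}
minimal pieces: {0:r, 1:u}
ways to finish when only these pieces remain (= sum over removing one remaining piece with nothing left below it):
  1 left: {6}→1  {7}→1
  2 left: {2,6}→1  {5,7}→1  {6,7}→2
  3 left: {0,2,6}→1  {2,6,7}→3  {4,5,7}→1  {5,6,7}→3
  4 left: {0,2,6,7}→4  {2,5,6,7}→6  {3,4,5,7}→1  {4,5,6,7}→4
  5 left: {0,2,5,6,7}→10  {1,3,4,5,7}→1  {2,4,5,6,7}→10  {3,4,5,6,7}→5
  6 left: {0,2,4,5,6,7}→20  {1,3,4,5,6,7}→6  {2,3,4,5,6,7}→15
  placing 0:r first → 21 extensions
  placing 1:u first → 35 extensions
total linear extensions = 56

56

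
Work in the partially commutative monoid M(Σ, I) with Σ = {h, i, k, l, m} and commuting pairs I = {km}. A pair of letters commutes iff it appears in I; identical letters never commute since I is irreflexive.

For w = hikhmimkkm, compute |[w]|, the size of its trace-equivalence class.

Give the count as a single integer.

6

0(h) covers ∅
1(i) covers 0:h
2(k) covers 1:i
3(h) covers 2:k
4(m) covers 3:h
5(i) covers 4:m
6(m) covers 5:i
7(k) covers 5:i
8(k) covers 7:k
9(m) covers 6:m
floor of heap: 0:h
completions by unplaced set U, small U first (add the entries for U minus each lowest piece of U):
  |U|=1: {8}:1  {9}:1
  |U|=2: {6,9}:1  {7,8}:1  {8,9}:2
  |U|=3: {6,8,9}:3  {7,8,9}:3
  |U|=4: {6,7,8,9}:6
  |U|=5: {5,6,7,8,9}:6
  |U|=6: {4,5,6,7,8,9}:6
  |U|=7: {3,4,5,6,7,8,9}:6
  |U|=8: {2,3,4,5,6,7,8,9}:6
  start at 0(h): 6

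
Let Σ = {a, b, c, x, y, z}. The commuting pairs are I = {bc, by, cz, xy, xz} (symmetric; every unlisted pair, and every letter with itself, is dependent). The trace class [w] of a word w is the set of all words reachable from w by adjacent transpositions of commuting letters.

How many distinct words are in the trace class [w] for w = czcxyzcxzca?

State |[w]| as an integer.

85

#0=c has no predecessor
#1=z has no predecessor
#2=c depends on [0:c]
#3=x depends on [2:c]
#4=y depends on [1:z, 2:c]
#5=z depends on [4:y]
#6=c depends on [3:x, 4:y]
#7=x depends on [6:c]
#8=z depends on [5:z]
#9=c depends on [7:x]
#10=a depends on [8:z, 9:c]
sources: [0:c, 1:z]
N(rest) = Σ N(rest − s) over sources s of rest; N(one piece) = 1:
  size 1 → [10]=1
  size 2 → [8,10]=1  [9,10]=1
  size 3 → [5,8,10]=1  [7,9,10]=1  [8,9,10]=2
  size 4 → [5,8,9,10]=3  [6,7,9,10]=1  [7,8,9,10]=3
  size 5 → [3,6,7,9,10]=1  [5,7,8,9,10]=6  [6,7,8,9,10]=4
  size 6 → [3,6,7,8,9,10]=5  [5,6,7,8,9,10]=10
  size 7 → [3,5,6,7,8,9,10]=15  [4,5,6,7,8,9,10]=10
  size 8 → [1,4,5,6,7,8,9,10]=10  [3,4,5,6,7,8,9,10]=25
  size 9 → [1,3,4,5,6,7,8,9,10]=35  [2,3,4,5,6,7,8,9,10]=25
  first=0(c) contributes 60
  first=1(z) contributes 25
|[w]| = 85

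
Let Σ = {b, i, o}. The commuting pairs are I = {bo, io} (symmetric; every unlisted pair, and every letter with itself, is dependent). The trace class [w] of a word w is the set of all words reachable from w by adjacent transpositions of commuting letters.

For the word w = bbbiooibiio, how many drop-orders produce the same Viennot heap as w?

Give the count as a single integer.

165

#0=b has no predecessor
#1=b depends on [0:b]
#2=b depends on [1:b]
#3=i depends on [2:b]
#4=o has no predecessor
#5=o depends on [4:o]
#6=i depends on [3:i]
#7=b depends on [6:i]
#8=i depends on [7:b]
#9=i depends on [8:i]
#10=o depends on [5:o]
sources: [0:b, 4:o]
N(rest) = Σ N(rest − s) over sources s of rest; N(one piece) = 1:
  size 1 → [9]=1  [10]=1
  size 2 → [5,10]=1  [8,9]=1  [9,10]=2
  size 3 → [4,5,10]=1  [5,9,10]=3  [7,8,9]=1  [8,9,10]=3
  size 4 → [4,5,9,10]=4  [5,8,9,10]=6  [6,7,8,9]=1  [7,8,9,10]=4
  size 5 → [3,6,7,8,9]=1  [4,5,8,9,10]=10  [5,7,8,9,10]=10  [6,7,8,9,10]=5
  size 6 → [2,3,6,7,8,9]=1  [3,6,7,8,9,10]=6  [4,5,7,8,9,10]=20  [5,6,7,8,9,10]=15
  size 7 → [1,2,3,6,7,8,9]=1  [2,3,6,7,8,9,10]=7  [3,5,6,7,8,9,10]=21  [4,5,6,7,8,9,10]=35
  size 8 → [0,1,2,3,6,7,8,9]=1  [1,2,3,6,7,8,9,10]=8  [2,3,5,6,7,8,9,10]=28  [3,4,5,6,7,8,9,10]=56
  size 9 → [0,1,2,3,6,7,8,9,10]=9  [1,2,3,5,6,7,8,9,10]=36  [2,3,4,5,6,7,8,9,10]=84
  first=0(b) contributes 120
  first=4(o) contributes 45
|[w]| = 165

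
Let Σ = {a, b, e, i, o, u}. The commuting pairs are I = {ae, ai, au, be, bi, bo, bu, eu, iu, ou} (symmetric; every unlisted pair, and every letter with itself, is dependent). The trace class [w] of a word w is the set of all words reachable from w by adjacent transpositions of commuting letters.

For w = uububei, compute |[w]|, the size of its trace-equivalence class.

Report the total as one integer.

210

piece 0:u — minimal
piece 1:u rests on {0:u}
piece 2:b — minimal
piece 3:u rests on {1:u}
piece 4:b rests on {2:b}
piece 5:e — minimal
piece 6:i rests on {5:e}
minimal pieces: {0:u, 2:b, 5:e}
ways to finish when only these pieces remain (= sum over removing one remaining piece with nothing left below it):
  1 left: {3}→1  {4}→1  {6}→1
  2 left: {1,3}→1  {2,4}→1  {3,4}→2  {3,6}→2  {4,6}→2  {5,6}→1
  3 left: {0,1,3}→1  {1,3,4}→3  {1,3,6}→3  {2,3,4}→3  {2,4,6}→3  {3,4,6}→6  {3,5,6}→3  {4,5,6}→3
  4 left: {0,1,3,4}→4  {0,1,3,6}→4  {1,2,3,4}→6  {1,3,4,6}→12  {1,3,5,6}→6  {2,3,4,6}→12  {2,4,5,6}→6  {3,4,5,6}→12
  5 left: {0,1,2,3,4}→10  {0,1,3,4,6}→20  {0,1,3,5,6}→10  {1,2,3,4,6}→30  {1,3,4,5,6}→30  {2,3,4,5,6}→30
  placing 0:u first → 90 extensions
  placing 2:b first → 60 extensions
  placing 5:e first → 60 extensions
total linear extensions = 210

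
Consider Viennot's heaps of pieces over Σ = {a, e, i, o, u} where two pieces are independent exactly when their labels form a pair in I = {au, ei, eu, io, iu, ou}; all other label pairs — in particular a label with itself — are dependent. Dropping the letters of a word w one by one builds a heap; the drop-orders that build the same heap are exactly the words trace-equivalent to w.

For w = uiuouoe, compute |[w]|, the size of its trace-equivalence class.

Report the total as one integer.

#0=u has no predecessor
#1=i has no predecessor
#2=u depends on [0:u]
#3=o has no predecessor
#4=u depends on [2:u]
#5=o depends on [3:o]
#6=e depends on [5:o]
sources: [0:u, 1:i, 3:o]
N(rest) = Σ N(rest − s) over sources s of rest; N(one piece) = 1:
  size 1 → [1]=1  [4]=1  [6]=1
  size 2 → [1,4]=2  [1,6]=2  [2,4]=1  [4,6]=2  [5,6]=1
  size 3 → [0,2,4]=1  [1,2,4]=3  [1,4,6]=6  [1,5,6]=3  [2,4,6]=3  [3,5,6]=1  [4,5,6]=3
  size 4 → [0,1,2,4]=4  [0,2,4,6]=4  [1,2,4,6]=12  [1,3,5,6]=4  [1,4,5,6]=12  [2,4,5,6]=6  [3,4,5,6]=4
  size 5 → [0,1,2,4,6]=20  [0,2,4,5,6]=10  [1,2,4,5,6]=30  [1,3,4,5,6]=20  [2,3,4,5,6]=10
  first=0(u) contributes 60
  first=1(i) contributes 20
  first=3(o) contributes 60
|[w]| = 140

140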